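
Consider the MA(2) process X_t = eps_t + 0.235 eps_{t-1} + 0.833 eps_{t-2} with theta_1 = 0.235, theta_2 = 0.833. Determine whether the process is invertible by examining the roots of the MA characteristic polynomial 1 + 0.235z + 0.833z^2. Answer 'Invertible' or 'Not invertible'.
\text{Invertible}

The MA(q) characteristic polynomial is P(z) = 1 + 0.235z + 0.833z^2.
Invertibility requires all roots to lie outside the unit circle, i.e. |z| > 1 for every root.
Set 1 + (0.235) z + (0.833) z^2 = 0, i.e. a z^2 + b z + c = 0 with a = 0.833, b = 0.235, c = 1.
Discriminant D = b^2 - 4ac = (0.235)^2 - 4*(0.833)*1 = 0.055225 - (3.332) = -3.276775.
D < 0, so the roots are the complex-conjugate pair z = (-b +/- i sqrt(-D)) / (2a) = -0.1411 +/- 1.0865i.
For a conjugate pair |z|^2 = z * conj(z) = (product of roots) = c/a = 1/(0.833) = 1.20048, so |z| = sqrt(1.20048) = 1.0957 for both roots.
Moduli of all roots: 1.0957, 1.0957.
All moduli strictly greater than 1? Yes.
Verdict: Invertible.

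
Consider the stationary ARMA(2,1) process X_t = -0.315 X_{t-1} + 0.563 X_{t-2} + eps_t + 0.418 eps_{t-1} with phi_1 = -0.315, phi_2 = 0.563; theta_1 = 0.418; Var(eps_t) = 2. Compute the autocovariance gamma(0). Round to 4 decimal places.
\gamma(0) = 3.4871

Multiply the model equation by X_{t-k} and take expectations. With theta_0 = psi_0 = 1 and psi_j the MA(infinity) weights, this gives
  gamma(k) - sum_i phi_i gamma(k-i) = c_k,
  c_k = sigma^2 * sum_{j=k..q} theta_j psi_{j-k}   (c_k = 0 for k > q),
using gamma(-m) = gamma(m).
psi-weights needed (psi_j = theta_j + sum_i phi_i psi_{j-i}):
  psi_1 = theta_1 + phi_1 = 0.418 + (-0.315) = 0.103
Right-hand sides:
  c_0 = sigma^2 (1 + theta_1 psi_1) = 2 * (1 + (0.418)(0.103)) = 2 * 1.043054 = 2.086108
  c_1 = sigma^2 theta_1 = 2 * (0.418) = 0.836
  c_2 = 0
Equations for k = 0, 1, 2 (AR order 2, c_2 = 0):
  (E0) gamma(0) = phi_1 gamma(1) + phi_2 gamma(2) + c_0
  (E1) gamma(1) = phi_1 gamma(0) + phi_2 gamma(1) + c_1
  (E2) gamma(2) = phi_1 gamma(1) + phi_2 gamma(0)
From (E1): gamma(1) = A gamma(0) + B with
  A = phi_1 / (1 - phi_2) = -0.315 / 0.437 = -0.720824,   B = c_1 / (1 - phi_2) = 0.836 / 0.437 = 1.913043.
Insert (E2) into (E0): gamma(0) (1 - phi_2^2) = phi_1 (1 + phi_2) gamma(1) + c_0.
  phi_1 (1 + phi_2) = (-0.315)(1.563) = -0.492345,   1 - phi_2^2 = 0.683031.
Replace gamma(1) by A gamma(0) + B and collect gamma(0):
  gamma(0) [0.683031 - (-0.492345)(-0.720824)] = (-0.492345)(1.913043) + 2.086108
  gamma(0) * 0.328137 = 1.144231
  gamma(0) = 1.144231 / 0.328137 = 3.487051.
Therefore gamma(0) = 3.4871 (to 4 decimal places).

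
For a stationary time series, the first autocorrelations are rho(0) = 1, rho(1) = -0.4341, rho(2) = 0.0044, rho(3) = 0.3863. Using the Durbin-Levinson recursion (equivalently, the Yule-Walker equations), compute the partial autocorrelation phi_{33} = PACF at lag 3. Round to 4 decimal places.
\phi_{33} = 0.3770

The PACF at lag k is phi_{kk}, the last component of the solution
to the Yule-Walker system G_k phi = r_k where
  (G_k)_{ij} = rho(|i - j|), (r_k)_i = rho(i), i,j = 1..k.
Equivalently, Durbin-Levinson gives phi_{kk} iteratively:
  phi_{11} = rho(1)
  phi_{kk} = [rho(k) - sum_{j=1..k-1} phi_{k-1,j} rho(k-j)]
            / [1 - sum_{j=1..k-1} phi_{k-1,j} rho(j)],
  phi_{k,j} = phi_{k-1,j} - phi_{kk} phi_{k-1,k-j},  j = 1..k-1.
Step k = 1:
  phi_11 = rho(1) = -0.4341.
Step k = 2:
  phi_22 = [rho(2) - phi_11 rho(1)] / [1 - phi_11 rho(1)] = [0.0044 - (-0.4341)(-0.4341)] / [1 - (-0.4341)(-0.4341)]
         = -0.18404281 / 0.81155719 = -0.226777.
  Update: phi_21 = phi_11 - phi_22 phi_11 = -0.4341 - (-0.226777)(-0.4341) = -0.532544.
Step k = 3:
  phi_33 = [rho(3) - phi_21 rho(2) - phi_22 rho(1)] / [1 - phi_21 rho(1) - phi_22 rho(2)]
    numerator   = 0.3863 - (-0.532544)(0.0044) - (-0.226777)(-0.4341) = 0.29019913
    denominator = 1 - (-0.532544)(-0.4341) - (-0.226777)(0.0044) = 0.76982044
  phi_33 = 0.29019913 / 0.76982044 = 0.377.
Therefore phi_{33} = 0.3770.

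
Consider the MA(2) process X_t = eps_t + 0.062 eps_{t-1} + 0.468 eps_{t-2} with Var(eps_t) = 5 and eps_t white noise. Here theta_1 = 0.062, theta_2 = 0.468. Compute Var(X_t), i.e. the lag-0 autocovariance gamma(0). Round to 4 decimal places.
\gamma(0) = 6.1143

For an MA(q) process X_t = eps_t + sum_i theta_i eps_{t-i} with
Var(eps_t) = sigma^2, the variance is
  gamma(0) = sigma^2 * (1 + sum_i theta_i^2).
  sum_i theta_i^2 = (0.062)^2 + (0.468)^2 = 0.003844 + 0.219024 = 0.222868.
  gamma(0) = 5 * (1 + 0.222868) = 5 * 1.222868 = 6.11434, which rounds to 6.1143.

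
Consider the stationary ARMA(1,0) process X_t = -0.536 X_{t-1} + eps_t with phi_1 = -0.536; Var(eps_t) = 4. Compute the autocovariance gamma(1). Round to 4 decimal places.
\gamma(1) = -3.0083

Multiply the model equation by X_{t-k} and take expectations. With theta_0 = psi_0 = 1 and psi_j the MA(infinity) weights, this gives
  gamma(k) - sum_i phi_i gamma(k-i) = c_k,
  c_k = sigma^2 * sum_{j=k..q} theta_j psi_{j-k}   (c_k = 0 for k > q),
using gamma(-m) = gamma(m).
Pure AR (q = 0): c_0 = sigma^2 = 4, c_k = 0 for k >= 1.
Equations for k = 0 and k = 1 (AR order 1):
  gamma(0) = phi_1 gamma(1) + c_0
  gamma(1) = phi_1 gamma(0) + c_1
Substituting the second into the first: gamma(0) (1 - phi_1^2) = c_0 + phi_1 c_1, so
  gamma(0) = c_0 / (1 - phi_1^2) = 4 / (1 - (-0.536)^2) = 4 / 0.712704 = 5.612428.
  gamma(1) = phi_1 gamma(0) = (-0.536)(5.612428) = -3.008261.
Therefore gamma(1) = -3.0083 (to 4 decimal places).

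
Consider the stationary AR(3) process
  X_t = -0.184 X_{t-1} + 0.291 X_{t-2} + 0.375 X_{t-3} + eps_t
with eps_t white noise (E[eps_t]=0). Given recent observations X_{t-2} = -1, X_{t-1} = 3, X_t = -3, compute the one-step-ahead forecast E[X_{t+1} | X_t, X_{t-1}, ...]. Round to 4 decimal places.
E[X_{t+1} \mid \mathcal F_t] = 1.0500

For an AR(p) model X_t = c + sum_i phi_i X_{t-i} + eps_t, the
one-step-ahead conditional mean is
  E[X_{t+1} | X_t, ...] = c + sum_i phi_i X_{t+1-i}.
Substitute known values:
  E[X_{t+1} | ...] = (-0.184) * (-3) + (0.291) * (3) + (0.375) * (-1)
                   = 1.0500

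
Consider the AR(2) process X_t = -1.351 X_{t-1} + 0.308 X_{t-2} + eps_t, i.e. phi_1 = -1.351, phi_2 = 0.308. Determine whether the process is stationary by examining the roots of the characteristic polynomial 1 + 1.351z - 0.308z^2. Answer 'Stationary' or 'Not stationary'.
\text{Not stationary}

The AR(p) characteristic polynomial is P(z) = 1 + 1.351z - 0.308z^2.
Stationarity requires all roots to lie outside the unit circle, i.e. |z| > 1 for every root.
Set 1 + (1.351) z + (-0.308) z^2 = 0, i.e. a z^2 + b z + c = 0 with a = -0.308, b = 1.351, c = 1.
Discriminant D = b^2 - 4ac = (1.351)^2 - 4*(-0.308)*1 = 1.825201 - (-1.232) = 3.057201.
D >= 0, so the roots are real: z = (-b +/- sqrt(D)) / (2a) = (-1.351 +/- 1.748485) / (-0.616).
  z_1 = (-1.351 + 1.748485) / (-0.616) = -0.6453,   |z_1| = 0.6453.
  z_2 = (-1.351 - 1.748485) / (-0.616) = 5.0316,   |z_2| = 5.0316.
Moduli of all roots: 0.6453, 5.0316.
All moduli strictly greater than 1? No.
Verdict: Not stationary.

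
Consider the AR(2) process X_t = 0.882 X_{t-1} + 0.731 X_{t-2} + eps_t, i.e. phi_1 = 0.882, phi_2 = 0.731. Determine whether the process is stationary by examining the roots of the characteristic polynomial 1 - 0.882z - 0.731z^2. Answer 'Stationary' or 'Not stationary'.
\text{Not stationary}

The AR(p) characteristic polynomial is P(z) = 1 - 0.882z - 0.731z^2.
Stationarity requires all roots to lie outside the unit circle, i.e. |z| > 1 for every root.
Set 1 + (-0.882) z + (-0.731) z^2 = 0, i.e. a z^2 + b z + c = 0 with a = -0.731, b = -0.882, c = 1.
Discriminant D = b^2 - 4ac = (-0.882)^2 - 4*(-0.731)*1 = 0.777924 - (-2.924) = 3.701924.
D >= 0, so the roots are real: z = (-b +/- sqrt(D)) / (2a) = (0.882 +/- 1.924038) / (-1.462).
  z_1 = (0.882 + 1.924038) / (-1.462) = -1.9193,   |z_1| = 1.9193.
  z_2 = (0.882 - 1.924038) / (-1.462) = 0.7127,   |z_2| = 0.7127.
Moduli of all roots: 1.9193, 0.7127.
All moduli strictly greater than 1? No.
Verdict: Not stationary.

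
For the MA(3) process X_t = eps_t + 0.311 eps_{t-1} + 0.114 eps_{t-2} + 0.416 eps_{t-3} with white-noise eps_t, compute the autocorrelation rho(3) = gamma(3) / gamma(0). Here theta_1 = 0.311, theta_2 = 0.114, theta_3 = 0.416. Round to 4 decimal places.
\rho(3) = 0.3243

For an MA(q) process with theta_0 = 1, the autocovariance is
  gamma(k) = sigma^2 * sum_{i=0..q-k} theta_i * theta_{i+k},
and rho(k) = gamma(k) / gamma(0). Sigma^2 cancels.
  numerator   = (1)*(0.416) = 0.416.
  denominator = (1)^2 + (0.311)^2 + (0.114)^2 + (0.416)^2 = 1.282773.
  rho(3) = 0.416 / 1.282773 = 0.3243.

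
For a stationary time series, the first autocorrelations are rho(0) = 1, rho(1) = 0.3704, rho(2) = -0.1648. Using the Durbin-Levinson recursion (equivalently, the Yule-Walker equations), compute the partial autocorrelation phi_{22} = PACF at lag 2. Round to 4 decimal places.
\phi_{22} = -0.3500

The PACF at lag k is phi_{kk}, the last component of the solution
to the Yule-Walker system G_k phi = r_k where
  (G_k)_{ij} = rho(|i - j|), (r_k)_i = rho(i), i,j = 1..k.
Equivalently, Durbin-Levinson gives phi_{kk} iteratively:
  phi_{11} = rho(1)
  phi_{kk} = [rho(k) - sum_{j=1..k-1} phi_{k-1,j} rho(k-j)]
            / [1 - sum_{j=1..k-1} phi_{k-1,j} rho(j)],
  phi_{k,j} = phi_{k-1,j} - phi_{kk} phi_{k-1,k-j},  j = 1..k-1.
Step k = 1:
  phi_11 = rho(1) = 0.3704.
Step k = 2:
  phi_22 = [rho(2) - phi_11 rho(1)] / [1 - phi_11 rho(1)] = [-0.1648 - (0.3704)(0.3704)] / [1 - (0.3704)(0.3704)]
         = -0.30199616 / 0.86280384 = -0.35.
Therefore phi_{22} = -0.3500.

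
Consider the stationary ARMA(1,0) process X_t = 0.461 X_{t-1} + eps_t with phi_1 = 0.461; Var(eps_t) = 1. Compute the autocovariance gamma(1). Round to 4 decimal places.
\gamma(1) = 0.5854

Multiply the model equation by X_{t-k} and take expectations. With theta_0 = psi_0 = 1 and psi_j the MA(infinity) weights, this gives
  gamma(k) - sum_i phi_i gamma(k-i) = c_k,
  c_k = sigma^2 * sum_{j=k..q} theta_j psi_{j-k}   (c_k = 0 for k > q),
using gamma(-m) = gamma(m).
Pure AR (q = 0): c_0 = sigma^2 = 1, c_k = 0 for k >= 1.
Equations for k = 0 and k = 1 (AR order 1):
  gamma(0) = phi_1 gamma(1) + c_0
  gamma(1) = phi_1 gamma(0) + c_1
Substituting the second into the first: gamma(0) (1 - phi_1^2) = c_0 + phi_1 c_1, so
  gamma(0) = c_0 / (1 - phi_1^2) = 1 / (1 - (0.461)^2) = 1 / 0.787479 = 1.269875.
  gamma(1) = phi_1 gamma(0) = (0.461)(1.269875) = 0.585412.
Therefore gamma(1) = 0.5854 (to 4 decimal places).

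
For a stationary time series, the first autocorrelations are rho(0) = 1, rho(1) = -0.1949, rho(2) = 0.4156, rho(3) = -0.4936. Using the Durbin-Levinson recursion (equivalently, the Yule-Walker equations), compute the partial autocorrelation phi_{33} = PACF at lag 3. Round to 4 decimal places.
\phi_{33} = -0.4521

The PACF at lag k is phi_{kk}, the last component of the solution
to the Yule-Walker system G_k phi = r_k where
  (G_k)_{ij} = rho(|i - j|), (r_k)_i = rho(i), i,j = 1..k.
Equivalently, Durbin-Levinson gives phi_{kk} iteratively:
  phi_{11} = rho(1)
  phi_{kk} = [rho(k) - sum_{j=1..k-1} phi_{k-1,j} rho(k-j)]
            / [1 - sum_{j=1..k-1} phi_{k-1,j} rho(j)],
  phi_{k,j} = phi_{k-1,j} - phi_{kk} phi_{k-1,k-j},  j = 1..k-1.
Step k = 1:
  phi_11 = rho(1) = -0.1949.
Step k = 2:
  phi_22 = [rho(2) - phi_11 rho(1)] / [1 - phi_11 rho(1)] = [0.4156 - (-0.1949)(-0.1949)] / [1 - (-0.1949)(-0.1949)]
         = 0.37761399 / 0.96201399 = 0.392524.
  Update: phi_21 = phi_11 - phi_22 phi_11 = -0.1949 - (0.392524)(-0.1949) = -0.118397.
Step k = 3:
  phi_33 = [rho(3) - phi_21 rho(2) - phi_22 rho(1)] / [1 - phi_21 rho(1) - phi_22 rho(2)]
    numerator   = -0.4936 - (-0.118397)(0.4156) - (0.392524)(-0.1949) = -0.3678912
    denominator = 1 - (-0.118397)(-0.1949) - (0.392524)(0.4156) = 0.81379128
  phi_33 = -0.3678912 / 0.81379128 = -0.4521.
Therefore phi_{33} = -0.4521.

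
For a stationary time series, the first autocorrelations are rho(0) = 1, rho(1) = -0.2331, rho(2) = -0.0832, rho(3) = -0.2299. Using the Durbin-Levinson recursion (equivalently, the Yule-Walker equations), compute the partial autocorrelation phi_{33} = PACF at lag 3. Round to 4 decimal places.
\phi_{33} = -0.3090

The PACF at lag k is phi_{kk}, the last component of the solution
to the Yule-Walker system G_k phi = r_k where
  (G_k)_{ij} = rho(|i - j|), (r_k)_i = rho(i), i,j = 1..k.
Equivalently, Durbin-Levinson gives phi_{kk} iteratively:
  phi_{11} = rho(1)
  phi_{kk} = [rho(k) - sum_{j=1..k-1} phi_{k-1,j} rho(k-j)]
            / [1 - sum_{j=1..k-1} phi_{k-1,j} rho(j)],
  phi_{k,j} = phi_{k-1,j} - phi_{kk} phi_{k-1,k-j},  j = 1..k-1.
Step k = 1:
  phi_11 = rho(1) = -0.2331.
Step k = 2:
  phi_22 = [rho(2) - phi_11 rho(1)] / [1 - phi_11 rho(1)] = [-0.0832 - (-0.2331)(-0.2331)] / [1 - (-0.2331)(-0.2331)]
         = -0.13753561 / 0.94566439 = -0.145438.
  Update: phi_21 = phi_11 - phi_22 phi_11 = -0.2331 - (-0.145438)(-0.2331) = -0.267002.
Step k = 3:
  phi_33 = [rho(3) - phi_21 rho(2) - phi_22 rho(1)] / [1 - phi_21 rho(1) - phi_22 rho(2)]
    numerator   = -0.2299 - (-0.267002)(-0.0832) - (-0.145438)(-0.2331) = -0.28601615
    denominator = 1 - (-0.267002)(-0.2331) - (-0.145438)(-0.0832) = 0.92566148
  phi_33 = -0.28601615 / 0.92566148 = -0.309.
Therefore phi_{33} = -0.3090.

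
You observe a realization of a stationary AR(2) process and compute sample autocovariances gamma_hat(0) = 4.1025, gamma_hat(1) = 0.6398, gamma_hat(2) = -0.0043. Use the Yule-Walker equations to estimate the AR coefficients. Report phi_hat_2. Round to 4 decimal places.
\hat\phi_{2} = -0.0260

The Yule-Walker equations for an AR(p) process read, in matrix form,
  Gamma_p phi = r_p,   with   (Gamma_p)_{ij} = gamma(|i - j|),
                       (r_p)_i = gamma(i),   i,j = 1..p.
Substitute the sample gammas (Toeplitz matrix and right-hand side of size 2):
  Gamma_p = [[4.1025, 0.6398], [0.6398, 4.1025]]
  r_p     = [0.6398, -0.0043]
Written out:
  4.1025 phi_1 + 0.6398 phi_2 = 0.6398
  0.6398 phi_1 + 4.1025 phi_2 = -0.0043
Solve by Cramer's rule:
  det = gamma(0)^2 - gamma(1)^2 = (4.1025)^2 - (0.6398)^2 = 16.83050625 - 0.40934404 = 16.42116221
  phi_hat_1 = [gamma(1) gamma(0) - gamma(1) gamma(2)] / det = [(0.6398)(4.1025) - (0.6398)(-0.0043)] / 16.42116221 = 2.62753064 / 16.42116221 = 0.16
  phi_hat_2 = [gamma(0) gamma(2) - gamma(1)^2] / det = [(4.1025)(-0.0043) - (0.6398)^2] / 16.42116221 = -0.42698479 / 16.42116221 = -0.026
So phi_hat = [0.1600, -0.0260].
Therefore phi_hat_2 = -0.0260.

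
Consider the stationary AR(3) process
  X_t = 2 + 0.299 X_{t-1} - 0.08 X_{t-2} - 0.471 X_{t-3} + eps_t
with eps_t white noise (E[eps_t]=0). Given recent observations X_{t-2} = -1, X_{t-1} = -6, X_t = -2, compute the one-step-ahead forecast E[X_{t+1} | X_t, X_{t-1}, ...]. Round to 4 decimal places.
E[X_{t+1} \mid \mathcal F_t] = 2.3530

For an AR(p) model X_t = c + sum_i phi_i X_{t-i} + eps_t, the
one-step-ahead conditional mean is
  E[X_{t+1} | X_t, ...] = c + sum_i phi_i X_{t+1-i}.
Substitute known values:
  E[X_{t+1} | ...] = 2 + (0.299) * (-2) + (-0.08) * (-6) + (-0.471) * (-1)
                   = 2.3530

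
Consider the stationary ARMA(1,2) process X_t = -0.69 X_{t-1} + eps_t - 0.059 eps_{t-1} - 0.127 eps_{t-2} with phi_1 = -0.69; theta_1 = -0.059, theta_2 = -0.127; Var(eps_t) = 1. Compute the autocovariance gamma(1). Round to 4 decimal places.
\gamma(1) = -1.2411

Multiply the model equation by X_{t-k} and take expectations. With theta_0 = psi_0 = 1 and psi_j the MA(infinity) weights, this gives
  gamma(k) - sum_i phi_i gamma(k-i) = c_k,
  c_k = sigma^2 * sum_{j=k..q} theta_j psi_{j-k}   (c_k = 0 for k > q),
using gamma(-m) = gamma(m).
psi-weights needed (psi_j = theta_j + sum_i phi_i psi_{j-i}):
  psi_1 = theta_1 + phi_1 = -0.059 + (-0.69) = -0.749
  psi_2 = theta_2 + phi_1 psi_1 = -0.127 + (-0.69)(-0.749) = 0.38981
Right-hand sides:
  c_0 = sigma^2 (1 + theta_1 psi_1 + theta_2 psi_2) = 1 * (1 + (-0.059)(-0.749) + (-0.127)(0.38981)) = 1 * 0.994685 = 0.994685
  c_1 = sigma^2 (theta_1 + theta_2 psi_1) = 1 * (-0.059 + (-0.127)(-0.749)) = 0.036123
  c_2 = sigma^2 theta_2 = 1 * (-0.127) = -0.127
Equations for k = 0 and k = 1 (AR order 1):
  gamma(0) = phi_1 gamma(1) + c_0
  gamma(1) = phi_1 gamma(0) + c_1
Substituting the second into the first: gamma(0) (1 - phi_1^2) = c_0 + phi_1 c_1, so
  gamma(0) = (c_0 + phi_1 c_1) / (1 - phi_1^2) = (0.994685 + (-0.69)(0.036123)) / (1 - (-0.69)^2) = 0.96976 / 0.5239 = 1.851041.
  gamma(1) = phi_1 gamma(0) + c_1 = (-0.69)(1.851041) + (0.036123) = -1.241095.
Therefore gamma(1) = -1.2411 (to 4 decimal places).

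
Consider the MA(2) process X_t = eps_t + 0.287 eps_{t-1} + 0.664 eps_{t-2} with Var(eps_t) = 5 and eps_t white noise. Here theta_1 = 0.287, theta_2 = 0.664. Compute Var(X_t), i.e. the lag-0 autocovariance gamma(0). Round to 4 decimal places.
\gamma(0) = 7.6163

For an MA(q) process X_t = eps_t + sum_i theta_i eps_{t-i} with
Var(eps_t) = sigma^2, the variance is
  gamma(0) = sigma^2 * (1 + sum_i theta_i^2).
  sum_i theta_i^2 = (0.287)^2 + (0.664)^2 = 0.082369 + 0.440896 = 0.523265.
  gamma(0) = 5 * (1 + 0.523265) = 5 * 1.523265 = 7.616325, which rounds to 7.6163.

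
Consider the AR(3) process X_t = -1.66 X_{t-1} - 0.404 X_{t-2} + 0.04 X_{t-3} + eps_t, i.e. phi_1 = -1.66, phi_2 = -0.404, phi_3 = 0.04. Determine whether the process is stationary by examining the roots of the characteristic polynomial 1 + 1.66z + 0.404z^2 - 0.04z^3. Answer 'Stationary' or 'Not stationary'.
\text{Not stationary}

The AR(p) characteristic polynomial is P(z) = 1 + 1.66z + 0.404z^2 - 0.04z^3.
Stationarity requires all roots to lie outside the unit circle, i.e. |z| > 1 for every root.
Degree 3: look for a simple real root z0 first, then factor out (1 - z/z0) and solve the remaining quadratic.
Testing z0 = -2.5: P(-2.5) = 1 + (1.66)(-2.5) + (0.404)(-2.5)^2 + (-0.04)(-2.5)^3
  = 1 + (-4.15) + (2.525) + (0.625) = 0.  So z_0 = -2.5 is a root, |z_0| = 2.5.
Divide out the factor (1 + 0.4 z) = (1 - z/z0) (since 1/z0 = -0.4):
  P(z) = (1 + 0.4 z)(1 + (1.26) z + (-0.1) z^2)
  [check: z-coef 1.26 - (-0.4) = 1.66; z^2-coef -0.1 - (-0.4)(1.26) = 0.404; z^3-coef -(-0.4)(-0.1) = -0.04.]
Remaining roots from the quadratic factor 1 + (1.26) z + (-0.1) z^2:
  Set 1 + (1.26) z + (-0.1) z^2 = 0, i.e. a z^2 + b z + c = 0 with a = -0.1, b = 1.26, c = 1.
  Discriminant D = b^2 - 4ac = (1.26)^2 - 4*(-0.1)*1 = 1.5876 - (-0.4) = 1.9876.
  D >= 0, so the roots are real: z = (-b +/- sqrt(D)) / (2a) = (-1.26 +/- 1.409823) / (-0.2).
    z_1 = (-1.26 + 1.409823) / (-0.2) = -0.7491,   |z_1| = 0.7491.
    z_2 = (-1.26 - 1.409823) / (-0.2) = 13.3491,   |z_2| = 13.3491.
Moduli of all roots: 2.5000, 0.7491, 13.3491.
All moduli strictly greater than 1? No.
Verdict: Not stationary.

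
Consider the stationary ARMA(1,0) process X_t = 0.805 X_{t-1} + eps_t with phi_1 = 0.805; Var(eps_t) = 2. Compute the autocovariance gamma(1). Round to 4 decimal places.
\gamma(1) = 4.5742

Multiply the model equation by X_{t-k} and take expectations. With theta_0 = psi_0 = 1 and psi_j the MA(infinity) weights, this gives
  gamma(k) - sum_i phi_i gamma(k-i) = c_k,
  c_k = sigma^2 * sum_{j=k..q} theta_j psi_{j-k}   (c_k = 0 for k > q),
using gamma(-m) = gamma(m).
Pure AR (q = 0): c_0 = sigma^2 = 2, c_k = 0 for k >= 1.
Equations for k = 0 and k = 1 (AR order 1):
  gamma(0) = phi_1 gamma(1) + c_0
  gamma(1) = phi_1 gamma(0) + c_1
Substituting the second into the first: gamma(0) (1 - phi_1^2) = c_0 + phi_1 c_1, so
  gamma(0) = c_0 / (1 - phi_1^2) = 2 / (1 - (0.805)^2) = 2 / 0.351975 = 5.682222.
  gamma(1) = phi_1 gamma(0) = (0.805)(5.682222) = 4.574189.
Therefore gamma(1) = 4.5742 (to 4 decimal places).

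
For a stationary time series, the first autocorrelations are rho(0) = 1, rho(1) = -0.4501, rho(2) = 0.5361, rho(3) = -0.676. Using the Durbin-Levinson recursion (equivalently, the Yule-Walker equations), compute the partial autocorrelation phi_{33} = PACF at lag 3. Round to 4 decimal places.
\phi_{33} = -0.5280

The PACF at lag k is phi_{kk}, the last component of the solution
to the Yule-Walker system G_k phi = r_k where
  (G_k)_{ij} = rho(|i - j|), (r_k)_i = rho(i), i,j = 1..k.
Equivalently, Durbin-Levinson gives phi_{kk} iteratively:
  phi_{11} = rho(1)
  phi_{kk} = [rho(k) - sum_{j=1..k-1} phi_{k-1,j} rho(k-j)]
            / [1 - sum_{j=1..k-1} phi_{k-1,j} rho(j)],
  phi_{k,j} = phi_{k-1,j} - phi_{kk} phi_{k-1,k-j},  j = 1..k-1.
Step k = 1:
  phi_11 = rho(1) = -0.4501.
Step k = 2:
  phi_22 = [rho(2) - phi_11 rho(1)] / [1 - phi_11 rho(1)] = [0.5361 - (-0.4501)(-0.4501)] / [1 - (-0.4501)(-0.4501)]
         = 0.33350999 / 0.79740999 = 0.418242.
  Update: phi_21 = phi_11 - phi_22 phi_11 = -0.4501 - (0.418242)(-0.4501) = -0.261849.
Step k = 3:
  phi_33 = [rho(3) - phi_21 rho(2) - phi_22 rho(1)] / [1 - phi_21 rho(1) - phi_22 rho(2)]
    numerator   = -0.676 - (-0.261849)(0.5361) - (0.418242)(-0.4501) = -0.34737197
    denominator = 1 - (-0.261849)(-0.4501) - (0.418242)(0.5361) = 0.65792225
  phi_33 = -0.34737197 / 0.65792225 = -0.528.
Therefore phi_{33} = -0.5280.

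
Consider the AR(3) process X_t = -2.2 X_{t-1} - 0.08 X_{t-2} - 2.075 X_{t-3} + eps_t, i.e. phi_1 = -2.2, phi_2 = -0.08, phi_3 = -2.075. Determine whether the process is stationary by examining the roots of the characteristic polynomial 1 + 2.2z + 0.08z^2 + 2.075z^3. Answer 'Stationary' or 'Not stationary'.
\text{Not stationary}

The AR(p) characteristic polynomial is P(z) = 1 + 2.2z + 0.08z^2 + 2.075z^3.
Stationarity requires all roots to lie outside the unit circle, i.e. |z| > 1 for every root.
Degree 3: look for a simple real root z0 first, then factor out (1 - z/z0) and solve the remaining quadratic.
Testing z0 = -0.4: P(-0.4) = 1 + (2.2)(-0.4) + (0.08)(-0.4)^2 + (2.075)(-0.4)^3
  = 1 + (-0.88) + (0.0128) + (-0.1328) = 0.  So z_0 = -0.4 is a root, |z_0| = 0.4.
Divide out the factor (1 + 2.5 z) = (1 - z/z0) (since 1/z0 = -2.5):
  P(z) = (1 + 2.5 z)(1 + (-0.3) z + (0.83) z^2)
  [check: z-coef -0.3 - (-2.5) = 2.2; z^2-coef 0.83 - (-2.5)(-0.3) = 0.08; z^3-coef -(-2.5)(0.83) = 2.075.]
Remaining roots from the quadratic factor 1 + (-0.3) z + (0.83) z^2:
  Set 1 + (-0.3) z + (0.83) z^2 = 0, i.e. a z^2 + b z + c = 0 with a = 0.83, b = -0.3, c = 1.
  Discriminant D = b^2 - 4ac = (-0.3)^2 - 4*(0.83)*1 = 0.09 - (3.32) = -3.23.
  D < 0, so the roots are the complex-conjugate pair z = (-b +/- i sqrt(-D)) / (2a) = 0.1807 +/- 1.0827i.
  For a conjugate pair |z|^2 = z * conj(z) = (product of roots) = c/a = 1/(0.83) = 1.204819, so |z| = sqrt(1.204819) = 1.0976 for both roots.
Moduli of all roots: 0.4000, 1.0976, 1.0976.
All moduli strictly greater than 1? No.
Verdict: Not stationary.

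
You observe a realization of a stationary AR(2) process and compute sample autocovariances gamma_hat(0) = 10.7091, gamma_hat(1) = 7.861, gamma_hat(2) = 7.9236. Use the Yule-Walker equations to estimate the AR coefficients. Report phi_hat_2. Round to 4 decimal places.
\hat\phi_{2} = 0.4360

The Yule-Walker equations for an AR(p) process read, in matrix form,
  Gamma_p phi = r_p,   with   (Gamma_p)_{ij} = gamma(|i - j|),
                       (r_p)_i = gamma(i),   i,j = 1..p.
Substitute the sample gammas (Toeplitz matrix and right-hand side of size 2):
  Gamma_p = [[10.7091, 7.861], [7.861, 10.7091]]
  r_p     = [7.861, 7.9236]
Written out:
  10.7091 phi_1 + 7.861 phi_2 = 7.861
  7.861 phi_1 + 10.7091 phi_2 = 7.9236
Solve by Cramer's rule:
  det = gamma(0)^2 - gamma(1)^2 = (10.7091)^2 - (7.861)^2 = 114.68482281 - 61.795321 = 52.88950181
  phi_hat_1 = [gamma(1) gamma(0) - gamma(1) gamma(2)] / det = [(7.861)(10.7091) - (7.861)(7.9236)] / 52.88950181 = 21.8968155 / 52.88950181 = 0.414
  phi_hat_2 = [gamma(0) gamma(2) - gamma(1)^2] / det = [(10.7091)(7.9236) - (7.861)^2] / 52.88950181 = 23.05930376 / 52.88950181 = 0.436
So phi_hat = [0.4140, 0.4360].
Therefore phi_hat_2 = 0.4360.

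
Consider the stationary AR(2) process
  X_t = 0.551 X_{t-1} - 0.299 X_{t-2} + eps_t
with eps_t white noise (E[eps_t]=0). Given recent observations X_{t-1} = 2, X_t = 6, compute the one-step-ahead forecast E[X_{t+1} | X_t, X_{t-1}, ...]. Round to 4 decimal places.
E[X_{t+1} \mid \mathcal F_t] = 2.7080

For an AR(p) model X_t = c + sum_i phi_i X_{t-i} + eps_t, the
one-step-ahead conditional mean is
  E[X_{t+1} | X_t, ...] = c + sum_i phi_i X_{t+1-i}.
Substitute known values:
  E[X_{t+1} | ...] = (0.551) * (6) + (-0.299) * (2)
                   = 2.7080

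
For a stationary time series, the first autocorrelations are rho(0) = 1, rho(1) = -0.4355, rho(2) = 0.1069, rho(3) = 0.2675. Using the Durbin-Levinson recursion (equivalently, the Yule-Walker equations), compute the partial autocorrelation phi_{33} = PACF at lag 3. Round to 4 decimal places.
\phi_{33} = 0.3421

The PACF at lag k is phi_{kk}, the last component of the solution
to the Yule-Walker system G_k phi = r_k where
  (G_k)_{ij} = rho(|i - j|), (r_k)_i = rho(i), i,j = 1..k.
Equivalently, Durbin-Levinson gives phi_{kk} iteratively:
  phi_{11} = rho(1)
  phi_{kk} = [rho(k) - sum_{j=1..k-1} phi_{k-1,j} rho(k-j)]
            / [1 - sum_{j=1..k-1} phi_{k-1,j} rho(j)],
  phi_{k,j} = phi_{k-1,j} - phi_{kk} phi_{k-1,k-j},  j = 1..k-1.
Step k = 1:
  phi_11 = rho(1) = -0.4355.
Step k = 2:
  phi_22 = [rho(2) - phi_11 rho(1)] / [1 - phi_11 rho(1)] = [0.1069 - (-0.4355)(-0.4355)] / [1 - (-0.4355)(-0.4355)]
         = -0.08276025 / 0.81033975 = -0.10213.
  Update: phi_21 = phi_11 - phi_22 phi_11 = -0.4355 - (-0.10213)(-0.4355) = -0.479978.
Step k = 3:
  phi_33 = [rho(3) - phi_21 rho(2) - phi_22 rho(1)] / [1 - phi_21 rho(1) - phi_22 rho(2)]
    numerator   = 0.2675 - (-0.479978)(0.1069) - (-0.10213)(-0.4355) = 0.27433187
    denominator = 1 - (-0.479978)(-0.4355) - (-0.10213)(0.1069) = 0.80188742
  phi_33 = 0.27433187 / 0.80188742 = 0.3421.
Therefore phi_{33} = 0.3421.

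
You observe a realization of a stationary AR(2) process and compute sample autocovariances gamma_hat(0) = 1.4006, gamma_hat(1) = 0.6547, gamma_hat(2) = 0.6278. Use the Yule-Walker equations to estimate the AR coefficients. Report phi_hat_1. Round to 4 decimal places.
\hat\phi_{1} = 0.3300

The Yule-Walker equations for an AR(p) process read, in matrix form,
  Gamma_p phi = r_p,   with   (Gamma_p)_{ij} = gamma(|i - j|),
                       (r_p)_i = gamma(i),   i,j = 1..p.
Substitute the sample gammas (Toeplitz matrix and right-hand side of size 2):
  Gamma_p = [[1.4006, 0.6547], [0.6547, 1.4006]]
  r_p     = [0.6547, 0.6278]
Written out:
  1.4006 phi_1 + 0.6547 phi_2 = 0.6547
  0.6547 phi_1 + 1.4006 phi_2 = 0.6278
Solve by Cramer's rule:
  det = gamma(0)^2 - gamma(1)^2 = (1.4006)^2 - (0.6547)^2 = 1.96168036 - 0.42863209 = 1.53304827
  phi_hat_1 = [gamma(1) gamma(0) - gamma(1) gamma(2)] / det = [(0.6547)(1.4006) - (0.6547)(0.6278)] / 1.53304827 = 0.50595216 / 1.53304827 = 0.33
  phi_hat_2 = [gamma(0) gamma(2) - gamma(1)^2] / det = [(1.4006)(0.6278) - (0.6547)^2] / 1.53304827 = 0.45066459 / 1.53304827 = 0.294
So phi_hat = [0.3300, 0.2940].
Therefore phi_hat_1 = 0.3300.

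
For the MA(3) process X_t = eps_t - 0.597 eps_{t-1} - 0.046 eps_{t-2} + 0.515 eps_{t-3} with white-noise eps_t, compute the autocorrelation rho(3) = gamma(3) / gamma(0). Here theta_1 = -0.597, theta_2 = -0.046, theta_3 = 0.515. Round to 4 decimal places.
\rho(3) = 0.3172

For an MA(q) process with theta_0 = 1, the autocovariance is
  gamma(k) = sigma^2 * sum_{i=0..q-k} theta_i * theta_{i+k},
and rho(k) = gamma(k) / gamma(0). Sigma^2 cancels.
  numerator   = (1)*(0.515) = 0.515.
  denominator = (1)^2 + (-0.597)^2 + (-0.046)^2 + (0.515)^2 = 1.62375.
  rho(3) = 0.515 / 1.62375 = 0.3172.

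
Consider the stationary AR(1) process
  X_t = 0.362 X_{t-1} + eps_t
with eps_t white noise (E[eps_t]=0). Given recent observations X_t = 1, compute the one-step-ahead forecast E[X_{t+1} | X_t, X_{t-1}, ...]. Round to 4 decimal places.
E[X_{t+1} \mid \mathcal F_t] = 0.3620

For an AR(p) model X_t = c + sum_i phi_i X_{t-i} + eps_t, the
one-step-ahead conditional mean is
  E[X_{t+1} | X_t, ...] = c + sum_i phi_i X_{t+1-i}.
Substitute known values:
  E[X_{t+1} | ...] = (0.362) * (1)
                   = 0.3620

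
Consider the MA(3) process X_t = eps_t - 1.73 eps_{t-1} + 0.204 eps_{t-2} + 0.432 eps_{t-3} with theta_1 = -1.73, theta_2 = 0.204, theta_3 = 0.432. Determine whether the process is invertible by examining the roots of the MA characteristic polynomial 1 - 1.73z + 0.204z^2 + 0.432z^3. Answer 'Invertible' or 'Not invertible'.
\text{Not invertible}

The MA(q) characteristic polynomial is P(z) = 1 - 1.73z + 0.204z^2 + 0.432z^3.
Invertibility requires all roots to lie outside the unit circle, i.e. |z| > 1 for every root.
Degree 3: look for a simple real root z0 first, then factor out (1 - z/z0) and solve the remaining quadratic.
Testing z0 = 1.25: P(1.25) = 1 + (-1.73)(1.25) + (0.204)(1.25)^2 + (0.432)(1.25)^3
  = 1 + (-2.1625) + (0.31875) + (0.84375) = 0.  So z_0 = 1.25 is a root, |z_0| = 1.25.
Divide out the factor (1 - 0.8 z) = (1 - z/z0) (since 1/z0 = 0.8):
  P(z) = (1 - 0.8 z)(1 + (-0.93) z + (-0.54) z^2)
  [check: z-coef -0.93 - (0.8) = -1.73; z^2-coef -0.54 - (0.8)(-0.93) = 0.204; z^3-coef -(0.8)(-0.54) = 0.432.]
Remaining roots from the quadratic factor 1 + (-0.93) z + (-0.54) z^2:
  Set 1 + (-0.93) z + (-0.54) z^2 = 0, i.e. a z^2 + b z + c = 0 with a = -0.54, b = -0.93, c = 1.
  Discriminant D = b^2 - 4ac = (-0.93)^2 - 4*(-0.54)*1 = 0.8649 - (-2.16) = 3.0249.
  D >= 0, so the roots are real: z = (-b +/- sqrt(D)) / (2a) = (0.93 +/- 1.739224) / (-1.08).
    z_1 = (0.93 + 1.739224) / (-1.08) = -2.4715,   |z_1| = 2.4715.
    z_2 = (0.93 - 1.739224) / (-1.08) = 0.7493,   |z_2| = 0.7493.
Moduli of all roots: 1.2500, 2.4715, 0.7493.
All moduli strictly greater than 1? No.
Verdict: Not invertible.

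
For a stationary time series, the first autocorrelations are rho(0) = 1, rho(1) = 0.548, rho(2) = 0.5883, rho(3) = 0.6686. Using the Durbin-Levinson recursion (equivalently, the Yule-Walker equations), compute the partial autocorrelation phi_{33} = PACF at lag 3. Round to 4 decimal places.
\phi_{33} = 0.4359

The PACF at lag k is phi_{kk}, the last component of the solution
to the Yule-Walker system G_k phi = r_k where
  (G_k)_{ij} = rho(|i - j|), (r_k)_i = rho(i), i,j = 1..k.
Equivalently, Durbin-Levinson gives phi_{kk} iteratively:
  phi_{11} = rho(1)
  phi_{kk} = [rho(k) - sum_{j=1..k-1} phi_{k-1,j} rho(k-j)]
            / [1 - sum_{j=1..k-1} phi_{k-1,j} rho(j)],
  phi_{k,j} = phi_{k-1,j} - phi_{kk} phi_{k-1,k-j},  j = 1..k-1.
Step k = 1:
  phi_11 = rho(1) = 0.548.
Step k = 2:
  phi_22 = [rho(2) - phi_11 rho(1)] / [1 - phi_11 rho(1)] = [0.5883 - (0.548)(0.548)] / [1 - (0.548)(0.548)]
         = 0.287996 / 0.699696 = 0.411602.
  Update: phi_21 = phi_11 - phi_22 phi_11 = 0.548 - (0.411602)(0.548) = 0.322442.
Step k = 3:
  phi_33 = [rho(3) - phi_21 rho(2) - phi_22 rho(1)] / [1 - phi_21 rho(1) - phi_22 rho(2)]
    numerator   = 0.6686 - (0.322442)(0.5883) - (0.411602)(0.548) = 0.2533495
    denominator = 1 - (0.322442)(0.548) - (0.411602)(0.5883) = 0.58115638
  phi_33 = 0.2533495 / 0.58115638 = 0.4359.
Therefore phi_{33} = 0.4359.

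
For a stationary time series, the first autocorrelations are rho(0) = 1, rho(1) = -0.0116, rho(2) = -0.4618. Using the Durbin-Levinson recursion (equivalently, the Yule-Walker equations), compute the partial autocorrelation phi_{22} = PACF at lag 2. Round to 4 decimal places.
\phi_{22} = -0.4620

The PACF at lag k is phi_{kk}, the last component of the solution
to the Yule-Walker system G_k phi = r_k where
  (G_k)_{ij} = rho(|i - j|), (r_k)_i = rho(i), i,j = 1..k.
Equivalently, Durbin-Levinson gives phi_{kk} iteratively:
  phi_{11} = rho(1)
  phi_{kk} = [rho(k) - sum_{j=1..k-1} phi_{k-1,j} rho(k-j)]
            / [1 - sum_{j=1..k-1} phi_{k-1,j} rho(j)],
  phi_{k,j} = phi_{k-1,j} - phi_{kk} phi_{k-1,k-j},  j = 1..k-1.
Step k = 1:
  phi_11 = rho(1) = -0.0116.
Step k = 2:
  phi_22 = [rho(2) - phi_11 rho(1)] / [1 - phi_11 rho(1)] = [-0.4618 - (-0.0116)(-0.0116)] / [1 - (-0.0116)(-0.0116)]
         = -0.46193456 / 0.99986544 = -0.462.
Therefore phi_{22} = -0.4620.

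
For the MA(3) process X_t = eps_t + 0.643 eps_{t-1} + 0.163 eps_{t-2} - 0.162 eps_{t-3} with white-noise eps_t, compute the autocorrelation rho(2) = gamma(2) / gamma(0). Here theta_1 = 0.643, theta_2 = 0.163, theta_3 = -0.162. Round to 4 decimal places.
\rho(2) = 0.0401

For an MA(q) process with theta_0 = 1, the autocovariance is
  gamma(k) = sigma^2 * sum_{i=0..q-k} theta_i * theta_{i+k},
and rho(k) = gamma(k) / gamma(0). Sigma^2 cancels.
  numerator   = (1)*(0.163) + (0.643)*(-0.162) = 0.058834.
  denominator = (1)^2 + (0.643)^2 + (0.163)^2 + (-0.162)^2 = 1.466262.
  rho(2) = 0.058834 / 1.466262 = 0.0401.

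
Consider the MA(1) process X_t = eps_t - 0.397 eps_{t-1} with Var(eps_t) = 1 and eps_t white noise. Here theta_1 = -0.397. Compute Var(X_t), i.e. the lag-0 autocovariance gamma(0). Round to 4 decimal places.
\gamma(0) = 1.1576

For an MA(q) process X_t = eps_t + sum_i theta_i eps_{t-i} with
Var(eps_t) = sigma^2, the variance is
  gamma(0) = sigma^2 * (1 + sum_i theta_i^2).
  sum_i theta_i^2 = (-0.397)^2 = 0.157609.
  gamma(0) = 1 * (1 + 0.157609) = 1 * 1.157609 = 1.157609, which rounds to 1.1576.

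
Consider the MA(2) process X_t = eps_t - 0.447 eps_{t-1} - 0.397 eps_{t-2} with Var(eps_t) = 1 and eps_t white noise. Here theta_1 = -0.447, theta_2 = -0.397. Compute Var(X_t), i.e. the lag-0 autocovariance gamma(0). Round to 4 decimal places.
\gamma(0) = 1.3574

For an MA(q) process X_t = eps_t + sum_i theta_i eps_{t-i} with
Var(eps_t) = sigma^2, the variance is
  gamma(0) = sigma^2 * (1 + sum_i theta_i^2).
  sum_i theta_i^2 = (-0.447)^2 + (-0.397)^2 = 0.199809 + 0.157609 = 0.357418.
  gamma(0) = 1 * (1 + 0.357418) = 1 * 1.357418 = 1.357418, which rounds to 1.3574.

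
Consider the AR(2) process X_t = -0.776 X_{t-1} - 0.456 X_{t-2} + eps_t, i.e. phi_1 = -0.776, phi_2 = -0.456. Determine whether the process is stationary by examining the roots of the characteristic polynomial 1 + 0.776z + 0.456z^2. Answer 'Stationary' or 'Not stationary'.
\text{Stationary}

The AR(p) characteristic polynomial is P(z) = 1 + 0.776z + 0.456z^2.
Stationarity requires all roots to lie outside the unit circle, i.e. |z| > 1 for every root.
Set 1 + (0.776) z + (0.456) z^2 = 0, i.e. a z^2 + b z + c = 0 with a = 0.456, b = 0.776, c = 1.
Discriminant D = b^2 - 4ac = (0.776)^2 - 4*(0.456)*1 = 0.602176 - (1.824) = -1.221824.
D < 0, so the roots are the complex-conjugate pair z = (-b +/- i sqrt(-D)) / (2a) = -0.8509 +/- 1.212i.
For a conjugate pair |z|^2 = z * conj(z) = (product of roots) = c/a = 1/(0.456) = 2.192982, so |z| = sqrt(2.192982) = 1.4809 for both roots.
Moduli of all roots: 1.4809, 1.4809.
All moduli strictly greater than 1? Yes.
Verdict: Stationary.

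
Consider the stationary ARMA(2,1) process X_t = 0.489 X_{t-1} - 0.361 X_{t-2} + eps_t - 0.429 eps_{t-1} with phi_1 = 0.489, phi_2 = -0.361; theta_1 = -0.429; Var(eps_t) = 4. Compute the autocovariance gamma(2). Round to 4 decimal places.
\gamma(2) = -1.4736

Multiply the model equation by X_{t-k} and take expectations. With theta_0 = psi_0 = 1 and psi_j the MA(infinity) weights, this gives
  gamma(k) - sum_i phi_i gamma(k-i) = c_k,
  c_k = sigma^2 * sum_{j=k..q} theta_j psi_{j-k}   (c_k = 0 for k > q),
using gamma(-m) = gamma(m).
psi-weights needed (psi_j = theta_j + sum_i phi_i psi_{j-i}):
  psi_1 = theta_1 + phi_1 = -0.429 + (0.489) = 0.06
Right-hand sides:
  c_0 = sigma^2 (1 + theta_1 psi_1) = 4 * (1 + (-0.429)(0.06)) = 4 * 0.97426 = 3.89704
  c_1 = sigma^2 theta_1 = 4 * (-0.429) = -1.716
  c_2 = 0
Equations for k = 0, 1, 2 (AR order 2, c_2 = 0):
  (E0) gamma(0) = phi_1 gamma(1) + phi_2 gamma(2) + c_0
  (E1) gamma(1) = phi_1 gamma(0) + phi_2 gamma(1) + c_1
  (E2) gamma(2) = phi_1 gamma(1) + phi_2 gamma(0)
From (E1): gamma(1) = A gamma(0) + B with
  A = phi_1 / (1 - phi_2) = 0.489 / 1.361 = 0.359295,   B = c_1 / (1 - phi_2) = -1.716 / 1.361 = -1.260838.
Insert (E2) into (E0): gamma(0) (1 - phi_2^2) = phi_1 (1 + phi_2) gamma(1) + c_0.
  phi_1 (1 + phi_2) = (0.489)(0.639) = 0.312471,   1 - phi_2^2 = 0.869679.
Replace gamma(1) by A gamma(0) + B and collect gamma(0):
  gamma(0) [0.869679 - (0.312471)(0.359295)] = (0.312471)(-1.260838) + 3.89704
  gamma(0) * 0.75741 = 3.503065
  gamma(0) = 3.503065 / 0.75741 = 4.625058.
  gamma(1) = A gamma(0) + B = (0.359295)(4.625058) + (-1.260838) = 0.400921.
  gamma(2) = phi_1 gamma(1) + phi_2 gamma(0) = (0.489)(0.400921) + (-0.361)(4.625058) = -1.473596.
Therefore gamma(2) = -1.4736 (to 4 decimal places).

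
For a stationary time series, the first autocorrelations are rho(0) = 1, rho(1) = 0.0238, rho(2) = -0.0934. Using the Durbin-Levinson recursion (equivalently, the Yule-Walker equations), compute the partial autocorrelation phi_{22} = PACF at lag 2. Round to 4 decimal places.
\phi_{22} = -0.0940

The PACF at lag k is phi_{kk}, the last component of the solution
to the Yule-Walker system G_k phi = r_k where
  (G_k)_{ij} = rho(|i - j|), (r_k)_i = rho(i), i,j = 1..k.
Equivalently, Durbin-Levinson gives phi_{kk} iteratively:
  phi_{11} = rho(1)
  phi_{kk} = [rho(k) - sum_{j=1..k-1} phi_{k-1,j} rho(k-j)]
            / [1 - sum_{j=1..k-1} phi_{k-1,j} rho(j)],
  phi_{k,j} = phi_{k-1,j} - phi_{kk} phi_{k-1,k-j},  j = 1..k-1.
Step k = 1:
  phi_11 = rho(1) = 0.0238.
Step k = 2:
  phi_22 = [rho(2) - phi_11 rho(1)] / [1 - phi_11 rho(1)] = [-0.0934 - (0.0238)(0.0238)] / [1 - (0.0238)(0.0238)]
         = -0.09396644 / 0.99943356 = -0.094.
Therefore phi_{22} = -0.0940.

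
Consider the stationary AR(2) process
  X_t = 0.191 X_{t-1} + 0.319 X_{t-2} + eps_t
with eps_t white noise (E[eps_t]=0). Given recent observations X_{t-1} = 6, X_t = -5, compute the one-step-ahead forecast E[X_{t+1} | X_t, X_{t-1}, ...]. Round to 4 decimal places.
E[X_{t+1} \mid \mathcal F_t] = 0.9590

For an AR(p) model X_t = c + sum_i phi_i X_{t-i} + eps_t, the
one-step-ahead conditional mean is
  E[X_{t+1} | X_t, ...] = c + sum_i phi_i X_{t+1-i}.
Substitute known values:
  E[X_{t+1} | ...] = (0.191) * (-5) + (0.319) * (6)
                   = 0.9590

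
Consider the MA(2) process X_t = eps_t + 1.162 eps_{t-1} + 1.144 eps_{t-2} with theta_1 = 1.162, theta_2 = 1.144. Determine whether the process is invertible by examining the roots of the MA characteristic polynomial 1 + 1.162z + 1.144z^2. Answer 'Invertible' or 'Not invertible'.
\text{Not invertible}

The MA(q) characteristic polynomial is P(z) = 1 + 1.162z + 1.144z^2.
Invertibility requires all roots to lie outside the unit circle, i.e. |z| > 1 for every root.
Set 1 + (1.162) z + (1.144) z^2 = 0, i.e. a z^2 + b z + c = 0 with a = 1.144, b = 1.162, c = 1.
Discriminant D = b^2 - 4ac = (1.162)^2 - 4*(1.144)*1 = 1.350244 - (4.576) = -3.225756.
D < 0, so the roots are the complex-conjugate pair z = (-b +/- i sqrt(-D)) / (2a) = -0.5079 +/- 0.785i.
For a conjugate pair |z|^2 = z * conj(z) = (product of roots) = c/a = 1/(1.144) = 0.874126, so |z| = sqrt(0.874126) = 0.9349 for both roots.
Moduli of all roots: 0.9349, 0.9349.
All moduli strictly greater than 1? No.
Verdict: Not invertible.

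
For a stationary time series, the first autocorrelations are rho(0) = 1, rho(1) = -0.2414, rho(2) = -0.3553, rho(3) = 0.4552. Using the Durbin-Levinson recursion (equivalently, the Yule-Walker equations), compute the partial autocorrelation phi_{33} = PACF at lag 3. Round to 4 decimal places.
\phi_{33} = 0.2970

The PACF at lag k is phi_{kk}, the last component of the solution
to the Yule-Walker system G_k phi = r_k where
  (G_k)_{ij} = rho(|i - j|), (r_k)_i = rho(i), i,j = 1..k.
Equivalently, Durbin-Levinson gives phi_{kk} iteratively:
  phi_{11} = rho(1)
  phi_{kk} = [rho(k) - sum_{j=1..k-1} phi_{k-1,j} rho(k-j)]
            / [1 - sum_{j=1..k-1} phi_{k-1,j} rho(j)],
  phi_{k,j} = phi_{k-1,j} - phi_{kk} phi_{k-1,k-j},  j = 1..k-1.
Step k = 1:
  phi_11 = rho(1) = -0.2414.
Step k = 2:
  phi_22 = [rho(2) - phi_11 rho(1)] / [1 - phi_11 rho(1)] = [-0.3553 - (-0.2414)(-0.2414)] / [1 - (-0.2414)(-0.2414)]
         = -0.41357396 / 0.94172604 = -0.439166.
  Update: phi_21 = phi_11 - phi_22 phi_11 = -0.2414 - (-0.439166)(-0.2414) = -0.347415.
Step k = 3:
  phi_33 = [rho(3) - phi_21 rho(2) - phi_22 rho(1)] / [1 - phi_21 rho(1) - phi_22 rho(2)]
    numerator   = 0.4552 - (-0.347415)(-0.3553) - (-0.439166)(-0.2414) = 0.22574893
    denominator = 1 - (-0.347415)(-0.2414) - (-0.439166)(-0.3553) = 0.76009846
  phi_33 = 0.22574893 / 0.76009846 = 0.297.
Therefore phi_{33} = 0.2970.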